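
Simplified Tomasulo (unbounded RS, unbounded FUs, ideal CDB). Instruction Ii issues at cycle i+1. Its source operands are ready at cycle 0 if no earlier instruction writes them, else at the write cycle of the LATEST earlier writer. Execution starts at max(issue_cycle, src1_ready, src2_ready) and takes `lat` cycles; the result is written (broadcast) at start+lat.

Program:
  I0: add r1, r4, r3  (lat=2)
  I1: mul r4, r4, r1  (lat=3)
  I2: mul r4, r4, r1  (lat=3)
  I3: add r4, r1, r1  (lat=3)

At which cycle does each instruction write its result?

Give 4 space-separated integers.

I0 add r1: issue@1 deps=(None,None) exec_start@1 write@3
I1 mul r4: issue@2 deps=(None,0) exec_start@3 write@6
I2 mul r4: issue@3 deps=(1,0) exec_start@6 write@9
I3 add r4: issue@4 deps=(0,0) exec_start@4 write@7

Answer: 3 6 9 7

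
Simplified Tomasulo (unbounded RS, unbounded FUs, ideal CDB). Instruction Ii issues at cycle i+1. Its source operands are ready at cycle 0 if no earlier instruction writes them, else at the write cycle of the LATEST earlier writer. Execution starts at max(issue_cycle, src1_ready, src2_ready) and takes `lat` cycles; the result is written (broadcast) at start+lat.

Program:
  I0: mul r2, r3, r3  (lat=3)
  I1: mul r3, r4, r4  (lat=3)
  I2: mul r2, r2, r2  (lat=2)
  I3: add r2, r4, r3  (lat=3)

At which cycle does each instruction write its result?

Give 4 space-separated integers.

I0 mul r2: issue@1 deps=(None,None) exec_start@1 write@4
I1 mul r3: issue@2 deps=(None,None) exec_start@2 write@5
I2 mul r2: issue@3 deps=(0,0) exec_start@4 write@6
I3 add r2: issue@4 deps=(None,1) exec_start@5 write@8

Answer: 4 5 6 8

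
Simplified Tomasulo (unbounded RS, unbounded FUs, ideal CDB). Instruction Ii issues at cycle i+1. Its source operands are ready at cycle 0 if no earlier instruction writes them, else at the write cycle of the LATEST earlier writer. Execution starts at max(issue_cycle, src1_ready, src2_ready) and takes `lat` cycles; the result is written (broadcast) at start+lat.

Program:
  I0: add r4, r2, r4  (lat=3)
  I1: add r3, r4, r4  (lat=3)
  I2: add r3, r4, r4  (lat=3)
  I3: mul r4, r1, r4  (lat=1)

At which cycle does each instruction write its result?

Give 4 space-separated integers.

Answer: 4 7 7 5

Derivation:
I0 add r4: issue@1 deps=(None,None) exec_start@1 write@4
I1 add r3: issue@2 deps=(0,0) exec_start@4 write@7
I2 add r3: issue@3 deps=(0,0) exec_start@4 write@7
I3 mul r4: issue@4 deps=(None,0) exec_start@4 write@5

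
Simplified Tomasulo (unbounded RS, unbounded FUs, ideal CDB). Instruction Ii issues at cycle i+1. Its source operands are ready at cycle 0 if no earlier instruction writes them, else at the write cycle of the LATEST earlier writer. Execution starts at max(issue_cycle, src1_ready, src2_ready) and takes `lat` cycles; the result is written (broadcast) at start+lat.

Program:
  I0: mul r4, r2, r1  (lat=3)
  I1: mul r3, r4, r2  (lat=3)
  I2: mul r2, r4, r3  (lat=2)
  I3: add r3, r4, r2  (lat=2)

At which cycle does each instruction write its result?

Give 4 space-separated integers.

I0 mul r4: issue@1 deps=(None,None) exec_start@1 write@4
I1 mul r3: issue@2 deps=(0,None) exec_start@4 write@7
I2 mul r2: issue@3 deps=(0,1) exec_start@7 write@9
I3 add r3: issue@4 deps=(0,2) exec_start@9 write@11

Answer: 4 7 9 11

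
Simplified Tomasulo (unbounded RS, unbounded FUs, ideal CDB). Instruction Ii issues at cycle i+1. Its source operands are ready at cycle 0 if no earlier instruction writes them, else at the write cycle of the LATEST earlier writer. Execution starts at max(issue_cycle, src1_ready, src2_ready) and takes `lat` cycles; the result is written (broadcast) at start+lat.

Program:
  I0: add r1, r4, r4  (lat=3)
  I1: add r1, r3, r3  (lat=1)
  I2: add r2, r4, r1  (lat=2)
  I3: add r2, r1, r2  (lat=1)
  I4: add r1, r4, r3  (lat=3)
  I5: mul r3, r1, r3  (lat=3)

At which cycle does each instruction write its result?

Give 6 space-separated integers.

I0 add r1: issue@1 deps=(None,None) exec_start@1 write@4
I1 add r1: issue@2 deps=(None,None) exec_start@2 write@3
I2 add r2: issue@3 deps=(None,1) exec_start@3 write@5
I3 add r2: issue@4 deps=(1,2) exec_start@5 write@6
I4 add r1: issue@5 deps=(None,None) exec_start@5 write@8
I5 mul r3: issue@6 deps=(4,None) exec_start@8 write@11

Answer: 4 3 5 6 8 11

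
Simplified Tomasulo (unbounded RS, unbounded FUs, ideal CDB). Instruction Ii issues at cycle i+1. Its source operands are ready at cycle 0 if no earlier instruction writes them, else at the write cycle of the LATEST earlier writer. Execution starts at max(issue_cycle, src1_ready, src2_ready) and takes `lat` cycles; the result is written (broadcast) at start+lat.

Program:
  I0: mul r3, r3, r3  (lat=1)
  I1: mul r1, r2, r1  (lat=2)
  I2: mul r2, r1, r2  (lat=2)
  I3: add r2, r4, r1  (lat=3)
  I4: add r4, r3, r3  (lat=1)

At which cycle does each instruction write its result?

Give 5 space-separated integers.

I0 mul r3: issue@1 deps=(None,None) exec_start@1 write@2
I1 mul r1: issue@2 deps=(None,None) exec_start@2 write@4
I2 mul r2: issue@3 deps=(1,None) exec_start@4 write@6
I3 add r2: issue@4 deps=(None,1) exec_start@4 write@7
I4 add r4: issue@5 deps=(0,0) exec_start@5 write@6

Answer: 2 4 6 7 6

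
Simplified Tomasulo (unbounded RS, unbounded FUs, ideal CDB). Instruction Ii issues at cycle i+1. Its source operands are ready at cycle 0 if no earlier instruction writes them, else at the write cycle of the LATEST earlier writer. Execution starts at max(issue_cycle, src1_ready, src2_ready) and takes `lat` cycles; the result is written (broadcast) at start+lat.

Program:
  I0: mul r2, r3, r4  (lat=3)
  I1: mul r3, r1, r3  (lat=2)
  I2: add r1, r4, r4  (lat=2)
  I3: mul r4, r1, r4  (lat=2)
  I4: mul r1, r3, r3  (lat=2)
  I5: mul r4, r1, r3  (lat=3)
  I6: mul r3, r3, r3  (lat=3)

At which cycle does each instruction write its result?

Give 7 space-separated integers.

I0 mul r2: issue@1 deps=(None,None) exec_start@1 write@4
I1 mul r3: issue@2 deps=(None,None) exec_start@2 write@4
I2 add r1: issue@3 deps=(None,None) exec_start@3 write@5
I3 mul r4: issue@4 deps=(2,None) exec_start@5 write@7
I4 mul r1: issue@5 deps=(1,1) exec_start@5 write@7
I5 mul r4: issue@6 deps=(4,1) exec_start@7 write@10
I6 mul r3: issue@7 deps=(1,1) exec_start@7 write@10

Answer: 4 4 5 7 7 10 10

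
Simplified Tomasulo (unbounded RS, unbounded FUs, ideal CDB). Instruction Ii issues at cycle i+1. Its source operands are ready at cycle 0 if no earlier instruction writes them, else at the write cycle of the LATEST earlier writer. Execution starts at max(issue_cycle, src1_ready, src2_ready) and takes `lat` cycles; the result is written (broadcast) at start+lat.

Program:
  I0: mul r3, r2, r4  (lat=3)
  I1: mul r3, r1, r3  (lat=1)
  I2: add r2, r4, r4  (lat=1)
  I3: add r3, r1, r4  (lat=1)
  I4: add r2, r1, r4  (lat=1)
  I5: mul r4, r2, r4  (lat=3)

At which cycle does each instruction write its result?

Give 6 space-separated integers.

I0 mul r3: issue@1 deps=(None,None) exec_start@1 write@4
I1 mul r3: issue@2 deps=(None,0) exec_start@4 write@5
I2 add r2: issue@3 deps=(None,None) exec_start@3 write@4
I3 add r3: issue@4 deps=(None,None) exec_start@4 write@5
I4 add r2: issue@5 deps=(None,None) exec_start@5 write@6
I5 mul r4: issue@6 deps=(4,None) exec_start@6 write@9

Answer: 4 5 4 5 6 9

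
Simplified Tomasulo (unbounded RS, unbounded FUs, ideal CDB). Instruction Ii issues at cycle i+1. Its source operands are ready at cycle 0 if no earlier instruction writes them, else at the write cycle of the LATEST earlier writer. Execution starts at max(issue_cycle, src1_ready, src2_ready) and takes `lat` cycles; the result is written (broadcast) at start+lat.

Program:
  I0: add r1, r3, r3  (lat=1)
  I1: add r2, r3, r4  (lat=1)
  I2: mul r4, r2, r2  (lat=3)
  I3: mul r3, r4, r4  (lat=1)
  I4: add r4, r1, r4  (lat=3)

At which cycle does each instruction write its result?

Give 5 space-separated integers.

Answer: 2 3 6 7 9

Derivation:
I0 add r1: issue@1 deps=(None,None) exec_start@1 write@2
I1 add r2: issue@2 deps=(None,None) exec_start@2 write@3
I2 mul r4: issue@3 deps=(1,1) exec_start@3 write@6
I3 mul r3: issue@4 deps=(2,2) exec_start@6 write@7
I4 add r4: issue@5 deps=(0,2) exec_start@6 write@9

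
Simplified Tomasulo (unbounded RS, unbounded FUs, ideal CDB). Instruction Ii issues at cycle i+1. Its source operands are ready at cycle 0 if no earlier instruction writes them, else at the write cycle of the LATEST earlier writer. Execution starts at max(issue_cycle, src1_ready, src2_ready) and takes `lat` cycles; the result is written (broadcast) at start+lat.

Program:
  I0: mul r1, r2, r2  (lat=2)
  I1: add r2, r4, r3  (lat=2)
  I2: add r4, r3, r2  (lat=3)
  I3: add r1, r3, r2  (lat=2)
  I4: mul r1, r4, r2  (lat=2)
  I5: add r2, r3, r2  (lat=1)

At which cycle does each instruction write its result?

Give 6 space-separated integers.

Answer: 3 4 7 6 9 7

Derivation:
I0 mul r1: issue@1 deps=(None,None) exec_start@1 write@3
I1 add r2: issue@2 deps=(None,None) exec_start@2 write@4
I2 add r4: issue@3 deps=(None,1) exec_start@4 write@7
I3 add r1: issue@4 deps=(None,1) exec_start@4 write@6
I4 mul r1: issue@5 deps=(2,1) exec_start@7 write@9
I5 add r2: issue@6 deps=(None,1) exec_start@6 write@7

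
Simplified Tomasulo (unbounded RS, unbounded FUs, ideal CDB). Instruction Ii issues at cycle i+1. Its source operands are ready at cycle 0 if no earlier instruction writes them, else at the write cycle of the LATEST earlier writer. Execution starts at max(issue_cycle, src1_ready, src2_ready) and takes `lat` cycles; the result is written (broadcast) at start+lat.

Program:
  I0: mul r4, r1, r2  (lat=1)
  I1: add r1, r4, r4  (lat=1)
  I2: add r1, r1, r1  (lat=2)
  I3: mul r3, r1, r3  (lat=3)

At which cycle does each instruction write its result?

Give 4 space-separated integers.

I0 mul r4: issue@1 deps=(None,None) exec_start@1 write@2
I1 add r1: issue@2 deps=(0,0) exec_start@2 write@3
I2 add r1: issue@3 deps=(1,1) exec_start@3 write@5
I3 mul r3: issue@4 deps=(2,None) exec_start@5 write@8

Answer: 2 3 5 8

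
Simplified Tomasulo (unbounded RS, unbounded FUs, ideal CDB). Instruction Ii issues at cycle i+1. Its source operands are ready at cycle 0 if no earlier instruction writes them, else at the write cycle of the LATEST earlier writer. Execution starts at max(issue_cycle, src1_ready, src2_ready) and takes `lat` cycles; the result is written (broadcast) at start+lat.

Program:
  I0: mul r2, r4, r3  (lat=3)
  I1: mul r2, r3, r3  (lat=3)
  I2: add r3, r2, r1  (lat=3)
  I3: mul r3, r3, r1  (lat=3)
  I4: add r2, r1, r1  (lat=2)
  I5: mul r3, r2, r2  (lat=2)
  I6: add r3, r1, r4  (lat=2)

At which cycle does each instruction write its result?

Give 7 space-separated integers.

Answer: 4 5 8 11 7 9 9

Derivation:
I0 mul r2: issue@1 deps=(None,None) exec_start@1 write@4
I1 mul r2: issue@2 deps=(None,None) exec_start@2 write@5
I2 add r3: issue@3 deps=(1,None) exec_start@5 write@8
I3 mul r3: issue@4 deps=(2,None) exec_start@8 write@11
I4 add r2: issue@5 deps=(None,None) exec_start@5 write@7
I5 mul r3: issue@6 deps=(4,4) exec_start@7 write@9
I6 add r3: issue@7 deps=(None,None) exec_start@7 write@9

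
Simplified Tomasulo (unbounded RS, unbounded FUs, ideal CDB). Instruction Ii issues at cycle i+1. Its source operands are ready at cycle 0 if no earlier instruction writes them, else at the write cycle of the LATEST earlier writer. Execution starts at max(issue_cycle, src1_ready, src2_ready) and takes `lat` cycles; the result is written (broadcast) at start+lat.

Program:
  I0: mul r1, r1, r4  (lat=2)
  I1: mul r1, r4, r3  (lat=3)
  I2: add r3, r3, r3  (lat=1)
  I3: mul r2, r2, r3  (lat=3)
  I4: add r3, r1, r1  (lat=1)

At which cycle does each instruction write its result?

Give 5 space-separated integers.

I0 mul r1: issue@1 deps=(None,None) exec_start@1 write@3
I1 mul r1: issue@2 deps=(None,None) exec_start@2 write@5
I2 add r3: issue@3 deps=(None,None) exec_start@3 write@4
I3 mul r2: issue@4 deps=(None,2) exec_start@4 write@7
I4 add r3: issue@5 deps=(1,1) exec_start@5 write@6

Answer: 3 5 4 7 6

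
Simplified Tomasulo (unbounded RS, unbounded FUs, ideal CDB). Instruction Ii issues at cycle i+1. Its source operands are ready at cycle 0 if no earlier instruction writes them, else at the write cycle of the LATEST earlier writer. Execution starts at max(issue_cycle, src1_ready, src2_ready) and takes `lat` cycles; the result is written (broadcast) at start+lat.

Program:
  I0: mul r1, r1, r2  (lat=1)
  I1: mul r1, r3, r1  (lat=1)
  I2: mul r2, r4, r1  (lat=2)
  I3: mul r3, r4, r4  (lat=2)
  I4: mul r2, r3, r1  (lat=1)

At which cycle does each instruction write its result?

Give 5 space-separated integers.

I0 mul r1: issue@1 deps=(None,None) exec_start@1 write@2
I1 mul r1: issue@2 deps=(None,0) exec_start@2 write@3
I2 mul r2: issue@3 deps=(None,1) exec_start@3 write@5
I3 mul r3: issue@4 deps=(None,None) exec_start@4 write@6
I4 mul r2: issue@5 deps=(3,1) exec_start@6 write@7

Answer: 2 3 5 6 7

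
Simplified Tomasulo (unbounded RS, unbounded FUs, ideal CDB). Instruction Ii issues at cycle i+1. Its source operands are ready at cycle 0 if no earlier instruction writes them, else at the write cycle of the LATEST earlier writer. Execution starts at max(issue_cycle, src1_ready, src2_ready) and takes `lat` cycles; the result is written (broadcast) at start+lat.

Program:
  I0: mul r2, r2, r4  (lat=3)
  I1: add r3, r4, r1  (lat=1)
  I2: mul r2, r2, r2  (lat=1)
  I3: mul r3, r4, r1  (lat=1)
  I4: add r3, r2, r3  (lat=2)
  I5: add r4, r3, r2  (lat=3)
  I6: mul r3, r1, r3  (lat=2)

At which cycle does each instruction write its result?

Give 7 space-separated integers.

Answer: 4 3 5 5 7 10 9

Derivation:
I0 mul r2: issue@1 deps=(None,None) exec_start@1 write@4
I1 add r3: issue@2 deps=(None,None) exec_start@2 write@3
I2 mul r2: issue@3 deps=(0,0) exec_start@4 write@5
I3 mul r3: issue@4 deps=(None,None) exec_start@4 write@5
I4 add r3: issue@5 deps=(2,3) exec_start@5 write@7
I5 add r4: issue@6 deps=(4,2) exec_start@7 write@10
I6 mul r3: issue@7 deps=(None,4) exec_start@7 write@9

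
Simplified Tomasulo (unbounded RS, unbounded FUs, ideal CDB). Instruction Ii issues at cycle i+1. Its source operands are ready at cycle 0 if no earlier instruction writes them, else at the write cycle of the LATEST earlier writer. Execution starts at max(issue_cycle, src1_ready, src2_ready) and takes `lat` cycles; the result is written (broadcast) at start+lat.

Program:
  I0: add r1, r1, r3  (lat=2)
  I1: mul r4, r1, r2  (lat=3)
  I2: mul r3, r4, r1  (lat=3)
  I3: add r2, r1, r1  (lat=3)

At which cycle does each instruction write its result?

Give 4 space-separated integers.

I0 add r1: issue@1 deps=(None,None) exec_start@1 write@3
I1 mul r4: issue@2 deps=(0,None) exec_start@3 write@6
I2 mul r3: issue@3 deps=(1,0) exec_start@6 write@9
I3 add r2: issue@4 deps=(0,0) exec_start@4 write@7

Answer: 3 6 9 7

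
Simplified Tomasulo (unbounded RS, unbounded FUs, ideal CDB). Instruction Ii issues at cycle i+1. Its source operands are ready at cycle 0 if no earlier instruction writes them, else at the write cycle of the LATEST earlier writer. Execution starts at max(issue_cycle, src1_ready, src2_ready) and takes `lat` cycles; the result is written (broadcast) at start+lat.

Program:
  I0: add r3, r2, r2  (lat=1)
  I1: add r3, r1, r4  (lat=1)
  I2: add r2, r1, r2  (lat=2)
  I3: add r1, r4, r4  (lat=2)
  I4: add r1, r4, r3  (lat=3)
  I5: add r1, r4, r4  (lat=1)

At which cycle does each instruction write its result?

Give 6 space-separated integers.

I0 add r3: issue@1 deps=(None,None) exec_start@1 write@2
I1 add r3: issue@2 deps=(None,None) exec_start@2 write@3
I2 add r2: issue@3 deps=(None,None) exec_start@3 write@5
I3 add r1: issue@4 deps=(None,None) exec_start@4 write@6
I4 add r1: issue@5 deps=(None,1) exec_start@5 write@8
I5 add r1: issue@6 deps=(None,None) exec_start@6 write@7

Answer: 2 3 5 6 8 7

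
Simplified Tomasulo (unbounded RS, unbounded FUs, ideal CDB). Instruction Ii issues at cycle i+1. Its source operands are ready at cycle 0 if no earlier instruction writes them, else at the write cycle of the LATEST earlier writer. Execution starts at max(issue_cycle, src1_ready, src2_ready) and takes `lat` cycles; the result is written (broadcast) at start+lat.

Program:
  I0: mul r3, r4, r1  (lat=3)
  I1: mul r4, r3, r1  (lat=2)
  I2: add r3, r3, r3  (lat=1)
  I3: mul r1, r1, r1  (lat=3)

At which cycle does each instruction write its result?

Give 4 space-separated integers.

I0 mul r3: issue@1 deps=(None,None) exec_start@1 write@4
I1 mul r4: issue@2 deps=(0,None) exec_start@4 write@6
I2 add r3: issue@3 deps=(0,0) exec_start@4 write@5
I3 mul r1: issue@4 deps=(None,None) exec_start@4 write@7

Answer: 4 6 5 7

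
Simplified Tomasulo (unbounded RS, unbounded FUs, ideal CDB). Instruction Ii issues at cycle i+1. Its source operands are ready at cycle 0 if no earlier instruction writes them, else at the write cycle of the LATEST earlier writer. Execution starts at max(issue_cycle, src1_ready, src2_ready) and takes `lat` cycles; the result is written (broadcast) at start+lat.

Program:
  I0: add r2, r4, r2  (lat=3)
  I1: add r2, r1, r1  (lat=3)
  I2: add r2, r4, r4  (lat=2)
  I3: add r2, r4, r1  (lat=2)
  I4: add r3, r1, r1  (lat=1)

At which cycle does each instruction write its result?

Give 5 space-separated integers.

Answer: 4 5 5 6 6

Derivation:
I0 add r2: issue@1 deps=(None,None) exec_start@1 write@4
I1 add r2: issue@2 deps=(None,None) exec_start@2 write@5
I2 add r2: issue@3 deps=(None,None) exec_start@3 write@5
I3 add r2: issue@4 deps=(None,None) exec_start@4 write@6
I4 add r3: issue@5 deps=(None,None) exec_start@5 write@6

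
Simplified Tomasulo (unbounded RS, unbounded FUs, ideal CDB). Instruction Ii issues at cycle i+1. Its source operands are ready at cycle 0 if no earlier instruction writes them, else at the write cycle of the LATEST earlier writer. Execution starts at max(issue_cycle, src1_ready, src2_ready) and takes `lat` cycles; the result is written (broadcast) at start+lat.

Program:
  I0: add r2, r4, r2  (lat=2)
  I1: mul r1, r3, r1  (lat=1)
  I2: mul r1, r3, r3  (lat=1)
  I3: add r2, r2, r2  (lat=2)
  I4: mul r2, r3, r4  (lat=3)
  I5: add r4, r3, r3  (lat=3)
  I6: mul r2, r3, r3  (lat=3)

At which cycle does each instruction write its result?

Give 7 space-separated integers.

I0 add r2: issue@1 deps=(None,None) exec_start@1 write@3
I1 mul r1: issue@2 deps=(None,None) exec_start@2 write@3
I2 mul r1: issue@3 deps=(None,None) exec_start@3 write@4
I3 add r2: issue@4 deps=(0,0) exec_start@4 write@6
I4 mul r2: issue@5 deps=(None,None) exec_start@5 write@8
I5 add r4: issue@6 deps=(None,None) exec_start@6 write@9
I6 mul r2: issue@7 deps=(None,None) exec_start@7 write@10

Answer: 3 3 4 6 8 9 10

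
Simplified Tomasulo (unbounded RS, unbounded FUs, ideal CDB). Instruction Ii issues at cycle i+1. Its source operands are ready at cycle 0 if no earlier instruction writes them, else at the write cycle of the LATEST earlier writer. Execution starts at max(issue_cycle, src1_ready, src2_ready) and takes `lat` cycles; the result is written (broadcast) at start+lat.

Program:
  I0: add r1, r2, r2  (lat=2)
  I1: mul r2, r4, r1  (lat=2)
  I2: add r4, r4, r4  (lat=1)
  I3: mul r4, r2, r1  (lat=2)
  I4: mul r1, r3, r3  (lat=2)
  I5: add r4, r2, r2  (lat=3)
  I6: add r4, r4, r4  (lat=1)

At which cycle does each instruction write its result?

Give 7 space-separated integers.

Answer: 3 5 4 7 7 9 10

Derivation:
I0 add r1: issue@1 deps=(None,None) exec_start@1 write@3
I1 mul r2: issue@2 deps=(None,0) exec_start@3 write@5
I2 add r4: issue@3 deps=(None,None) exec_start@3 write@4
I3 mul r4: issue@4 deps=(1,0) exec_start@5 write@7
I4 mul r1: issue@5 deps=(None,None) exec_start@5 write@7
I5 add r4: issue@6 deps=(1,1) exec_start@6 write@9
I6 add r4: issue@7 deps=(5,5) exec_start@9 write@10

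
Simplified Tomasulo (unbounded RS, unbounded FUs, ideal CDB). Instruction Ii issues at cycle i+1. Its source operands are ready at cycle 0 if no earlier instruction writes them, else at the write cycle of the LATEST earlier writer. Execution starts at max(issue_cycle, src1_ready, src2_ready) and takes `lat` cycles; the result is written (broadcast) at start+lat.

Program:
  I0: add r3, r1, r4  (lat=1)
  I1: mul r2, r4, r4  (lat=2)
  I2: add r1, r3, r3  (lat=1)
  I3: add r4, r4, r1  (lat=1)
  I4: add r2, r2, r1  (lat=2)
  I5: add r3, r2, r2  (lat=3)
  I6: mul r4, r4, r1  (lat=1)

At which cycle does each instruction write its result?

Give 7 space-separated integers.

Answer: 2 4 4 5 7 10 8

Derivation:
I0 add r3: issue@1 deps=(None,None) exec_start@1 write@2
I1 mul r2: issue@2 deps=(None,None) exec_start@2 write@4
I2 add r1: issue@3 deps=(0,0) exec_start@3 write@4
I3 add r4: issue@4 deps=(None,2) exec_start@4 write@5
I4 add r2: issue@5 deps=(1,2) exec_start@5 write@7
I5 add r3: issue@6 deps=(4,4) exec_start@7 write@10
I6 mul r4: issue@7 deps=(3,2) exec_start@7 write@8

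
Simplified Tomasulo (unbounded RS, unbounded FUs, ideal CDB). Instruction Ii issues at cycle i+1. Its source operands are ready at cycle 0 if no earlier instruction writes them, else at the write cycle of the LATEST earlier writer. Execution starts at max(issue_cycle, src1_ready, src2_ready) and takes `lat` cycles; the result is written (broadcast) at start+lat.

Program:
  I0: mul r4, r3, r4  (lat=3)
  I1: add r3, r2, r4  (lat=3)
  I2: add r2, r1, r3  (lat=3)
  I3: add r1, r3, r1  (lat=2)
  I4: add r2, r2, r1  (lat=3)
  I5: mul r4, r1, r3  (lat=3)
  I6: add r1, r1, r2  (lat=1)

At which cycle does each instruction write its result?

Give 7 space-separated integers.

I0 mul r4: issue@1 deps=(None,None) exec_start@1 write@4
I1 add r3: issue@2 deps=(None,0) exec_start@4 write@7
I2 add r2: issue@3 deps=(None,1) exec_start@7 write@10
I3 add r1: issue@4 deps=(1,None) exec_start@7 write@9
I4 add r2: issue@5 deps=(2,3) exec_start@10 write@13
I5 mul r4: issue@6 deps=(3,1) exec_start@9 write@12
I6 add r1: issue@7 deps=(3,4) exec_start@13 write@14

Answer: 4 7 10 9 13 12 14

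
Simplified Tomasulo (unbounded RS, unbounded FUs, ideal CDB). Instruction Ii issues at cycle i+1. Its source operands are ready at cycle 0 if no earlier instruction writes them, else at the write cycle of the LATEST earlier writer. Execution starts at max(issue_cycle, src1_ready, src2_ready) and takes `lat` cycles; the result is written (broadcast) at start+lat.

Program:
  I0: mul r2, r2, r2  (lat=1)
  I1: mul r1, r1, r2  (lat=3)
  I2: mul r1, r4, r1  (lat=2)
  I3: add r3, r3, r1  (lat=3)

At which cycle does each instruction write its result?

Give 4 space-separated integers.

I0 mul r2: issue@1 deps=(None,None) exec_start@1 write@2
I1 mul r1: issue@2 deps=(None,0) exec_start@2 write@5
I2 mul r1: issue@3 deps=(None,1) exec_start@5 write@7
I3 add r3: issue@4 deps=(None,2) exec_start@7 write@10

Answer: 2 5 7 10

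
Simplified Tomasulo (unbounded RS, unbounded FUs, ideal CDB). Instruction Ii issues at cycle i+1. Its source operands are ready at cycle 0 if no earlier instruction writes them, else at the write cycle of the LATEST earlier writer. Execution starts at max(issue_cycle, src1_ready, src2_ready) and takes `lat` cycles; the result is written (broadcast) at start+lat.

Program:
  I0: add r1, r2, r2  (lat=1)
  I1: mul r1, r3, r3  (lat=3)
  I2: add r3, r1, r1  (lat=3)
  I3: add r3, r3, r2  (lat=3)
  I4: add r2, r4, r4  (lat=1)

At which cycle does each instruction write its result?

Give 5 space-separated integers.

I0 add r1: issue@1 deps=(None,None) exec_start@1 write@2
I1 mul r1: issue@2 deps=(None,None) exec_start@2 write@5
I2 add r3: issue@3 deps=(1,1) exec_start@5 write@8
I3 add r3: issue@4 deps=(2,None) exec_start@8 write@11
I4 add r2: issue@5 deps=(None,None) exec_start@5 write@6

Answer: 2 5 8 11 6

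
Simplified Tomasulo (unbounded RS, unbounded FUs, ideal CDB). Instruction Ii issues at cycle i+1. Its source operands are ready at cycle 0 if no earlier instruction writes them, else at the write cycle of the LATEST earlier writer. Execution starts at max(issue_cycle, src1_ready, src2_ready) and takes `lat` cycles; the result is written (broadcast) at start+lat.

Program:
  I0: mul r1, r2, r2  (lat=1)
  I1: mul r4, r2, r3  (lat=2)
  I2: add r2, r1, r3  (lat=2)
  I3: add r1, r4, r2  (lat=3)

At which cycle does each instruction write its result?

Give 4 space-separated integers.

Answer: 2 4 5 8

Derivation:
I0 mul r1: issue@1 deps=(None,None) exec_start@1 write@2
I1 mul r4: issue@2 deps=(None,None) exec_start@2 write@4
I2 add r2: issue@3 deps=(0,None) exec_start@3 write@5
I3 add r1: issue@4 deps=(1,2) exec_start@5 write@8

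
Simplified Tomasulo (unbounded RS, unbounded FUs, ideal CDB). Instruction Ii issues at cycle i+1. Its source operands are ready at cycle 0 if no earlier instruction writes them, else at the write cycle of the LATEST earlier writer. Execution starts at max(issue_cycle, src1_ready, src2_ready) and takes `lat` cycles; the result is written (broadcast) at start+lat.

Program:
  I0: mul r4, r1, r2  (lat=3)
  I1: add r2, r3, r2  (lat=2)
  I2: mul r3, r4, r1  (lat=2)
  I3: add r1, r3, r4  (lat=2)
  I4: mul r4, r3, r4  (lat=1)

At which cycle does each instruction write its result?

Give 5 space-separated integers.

Answer: 4 4 6 8 7

Derivation:
I0 mul r4: issue@1 deps=(None,None) exec_start@1 write@4
I1 add r2: issue@2 deps=(None,None) exec_start@2 write@4
I2 mul r3: issue@3 deps=(0,None) exec_start@4 write@6
I3 add r1: issue@4 deps=(2,0) exec_start@6 write@8
I4 mul r4: issue@5 deps=(2,0) exec_start@6 write@7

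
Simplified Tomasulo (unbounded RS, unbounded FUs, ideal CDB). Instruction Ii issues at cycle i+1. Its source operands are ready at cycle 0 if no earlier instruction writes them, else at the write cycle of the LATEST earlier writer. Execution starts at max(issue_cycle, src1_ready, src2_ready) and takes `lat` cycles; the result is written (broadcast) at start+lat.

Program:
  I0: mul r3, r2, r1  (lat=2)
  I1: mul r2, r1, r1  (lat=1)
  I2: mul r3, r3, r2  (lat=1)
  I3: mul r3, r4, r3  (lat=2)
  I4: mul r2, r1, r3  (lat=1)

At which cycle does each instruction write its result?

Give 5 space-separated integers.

Answer: 3 3 4 6 7

Derivation:
I0 mul r3: issue@1 deps=(None,None) exec_start@1 write@3
I1 mul r2: issue@2 deps=(None,None) exec_start@2 write@3
I2 mul r3: issue@3 deps=(0,1) exec_start@3 write@4
I3 mul r3: issue@4 deps=(None,2) exec_start@4 write@6
I4 mul r2: issue@5 deps=(None,3) exec_start@6 write@7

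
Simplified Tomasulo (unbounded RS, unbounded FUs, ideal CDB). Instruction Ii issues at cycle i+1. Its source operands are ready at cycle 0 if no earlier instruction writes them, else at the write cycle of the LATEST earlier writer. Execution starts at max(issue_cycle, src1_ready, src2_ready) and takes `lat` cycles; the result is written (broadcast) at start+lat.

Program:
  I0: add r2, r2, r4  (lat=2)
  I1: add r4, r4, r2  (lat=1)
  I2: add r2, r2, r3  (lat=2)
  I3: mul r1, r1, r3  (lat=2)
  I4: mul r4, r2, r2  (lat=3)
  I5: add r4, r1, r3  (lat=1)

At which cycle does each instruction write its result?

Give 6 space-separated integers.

Answer: 3 4 5 6 8 7

Derivation:
I0 add r2: issue@1 deps=(None,None) exec_start@1 write@3
I1 add r4: issue@2 deps=(None,0) exec_start@3 write@4
I2 add r2: issue@3 deps=(0,None) exec_start@3 write@5
I3 mul r1: issue@4 deps=(None,None) exec_start@4 write@6
I4 mul r4: issue@5 deps=(2,2) exec_start@5 write@8
I5 add r4: issue@6 deps=(3,None) exec_start@6 write@7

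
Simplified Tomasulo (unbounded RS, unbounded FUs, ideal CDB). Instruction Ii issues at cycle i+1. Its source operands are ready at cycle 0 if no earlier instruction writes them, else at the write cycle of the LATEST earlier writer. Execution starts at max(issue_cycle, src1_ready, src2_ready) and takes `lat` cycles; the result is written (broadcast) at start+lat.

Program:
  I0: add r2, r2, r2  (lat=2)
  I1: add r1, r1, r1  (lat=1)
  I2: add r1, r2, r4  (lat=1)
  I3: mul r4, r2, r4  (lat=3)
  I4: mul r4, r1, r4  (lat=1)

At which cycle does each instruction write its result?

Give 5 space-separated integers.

Answer: 3 3 4 7 8

Derivation:
I0 add r2: issue@1 deps=(None,None) exec_start@1 write@3
I1 add r1: issue@2 deps=(None,None) exec_start@2 write@3
I2 add r1: issue@3 deps=(0,None) exec_start@3 write@4
I3 mul r4: issue@4 deps=(0,None) exec_start@4 write@7
I4 mul r4: issue@5 deps=(2,3) exec_start@7 write@8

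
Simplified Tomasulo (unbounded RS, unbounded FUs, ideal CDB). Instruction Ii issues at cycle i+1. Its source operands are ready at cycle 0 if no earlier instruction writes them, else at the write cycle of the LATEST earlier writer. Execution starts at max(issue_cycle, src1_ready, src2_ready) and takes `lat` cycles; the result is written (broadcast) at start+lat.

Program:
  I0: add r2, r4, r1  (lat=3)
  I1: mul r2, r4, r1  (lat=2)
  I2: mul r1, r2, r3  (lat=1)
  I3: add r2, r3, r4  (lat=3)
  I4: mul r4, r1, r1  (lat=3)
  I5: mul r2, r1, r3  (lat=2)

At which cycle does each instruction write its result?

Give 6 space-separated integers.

Answer: 4 4 5 7 8 8

Derivation:
I0 add r2: issue@1 deps=(None,None) exec_start@1 write@4
I1 mul r2: issue@2 deps=(None,None) exec_start@2 write@4
I2 mul r1: issue@3 deps=(1,None) exec_start@4 write@5
I3 add r2: issue@4 deps=(None,None) exec_start@4 write@7
I4 mul r4: issue@5 deps=(2,2) exec_start@5 write@8
I5 mul r2: issue@6 deps=(2,None) exec_start@6 write@8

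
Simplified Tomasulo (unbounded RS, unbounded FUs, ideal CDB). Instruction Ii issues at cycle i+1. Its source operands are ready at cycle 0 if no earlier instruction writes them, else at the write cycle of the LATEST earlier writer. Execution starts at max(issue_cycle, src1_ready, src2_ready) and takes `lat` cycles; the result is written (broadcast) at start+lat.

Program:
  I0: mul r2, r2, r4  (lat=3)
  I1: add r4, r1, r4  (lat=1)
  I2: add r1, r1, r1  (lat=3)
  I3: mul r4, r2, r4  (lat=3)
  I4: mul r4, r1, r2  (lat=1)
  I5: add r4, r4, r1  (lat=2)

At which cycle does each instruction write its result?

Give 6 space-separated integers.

Answer: 4 3 6 7 7 9

Derivation:
I0 mul r2: issue@1 deps=(None,None) exec_start@1 write@4
I1 add r4: issue@2 deps=(None,None) exec_start@2 write@3
I2 add r1: issue@3 deps=(None,None) exec_start@3 write@6
I3 mul r4: issue@4 deps=(0,1) exec_start@4 write@7
I4 mul r4: issue@5 deps=(2,0) exec_start@6 write@7
I5 add r4: issue@6 deps=(4,2) exec_start@7 write@9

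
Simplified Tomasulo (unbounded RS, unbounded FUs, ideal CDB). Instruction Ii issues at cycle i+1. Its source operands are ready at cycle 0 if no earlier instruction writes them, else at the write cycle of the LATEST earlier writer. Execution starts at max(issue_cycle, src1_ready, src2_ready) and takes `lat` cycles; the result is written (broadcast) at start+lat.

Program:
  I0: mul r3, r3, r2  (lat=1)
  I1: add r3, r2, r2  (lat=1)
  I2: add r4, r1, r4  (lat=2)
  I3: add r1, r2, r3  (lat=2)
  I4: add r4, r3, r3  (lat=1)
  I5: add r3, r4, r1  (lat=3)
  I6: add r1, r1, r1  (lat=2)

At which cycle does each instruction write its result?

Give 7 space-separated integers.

I0 mul r3: issue@1 deps=(None,None) exec_start@1 write@2
I1 add r3: issue@2 deps=(None,None) exec_start@2 write@3
I2 add r4: issue@3 deps=(None,None) exec_start@3 write@5
I3 add r1: issue@4 deps=(None,1) exec_start@4 write@6
I4 add r4: issue@5 deps=(1,1) exec_start@5 write@6
I5 add r3: issue@6 deps=(4,3) exec_start@6 write@9
I6 add r1: issue@7 deps=(3,3) exec_start@7 write@9

Answer: 2 3 5 6 6 9 9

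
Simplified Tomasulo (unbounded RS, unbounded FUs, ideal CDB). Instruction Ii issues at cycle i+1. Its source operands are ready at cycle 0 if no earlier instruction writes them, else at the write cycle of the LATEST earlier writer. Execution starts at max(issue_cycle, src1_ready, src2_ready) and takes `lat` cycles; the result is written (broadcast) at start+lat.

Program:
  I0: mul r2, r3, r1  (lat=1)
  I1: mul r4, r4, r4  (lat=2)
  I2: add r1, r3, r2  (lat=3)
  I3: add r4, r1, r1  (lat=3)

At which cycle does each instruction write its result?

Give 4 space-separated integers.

I0 mul r2: issue@1 deps=(None,None) exec_start@1 write@2
I1 mul r4: issue@2 deps=(None,None) exec_start@2 write@4
I2 add r1: issue@3 deps=(None,0) exec_start@3 write@6
I3 add r4: issue@4 deps=(2,2) exec_start@6 write@9

Answer: 2 4 6 9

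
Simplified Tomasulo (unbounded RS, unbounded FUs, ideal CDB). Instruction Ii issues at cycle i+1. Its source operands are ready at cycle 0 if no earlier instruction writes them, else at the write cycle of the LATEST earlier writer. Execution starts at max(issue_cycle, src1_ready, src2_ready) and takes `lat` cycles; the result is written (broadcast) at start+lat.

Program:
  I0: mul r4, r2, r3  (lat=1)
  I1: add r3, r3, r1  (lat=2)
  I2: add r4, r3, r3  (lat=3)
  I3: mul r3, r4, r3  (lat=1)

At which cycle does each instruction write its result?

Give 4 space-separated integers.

I0 mul r4: issue@1 deps=(None,None) exec_start@1 write@2
I1 add r3: issue@2 deps=(None,None) exec_start@2 write@4
I2 add r4: issue@3 deps=(1,1) exec_start@4 write@7
I3 mul r3: issue@4 deps=(2,1) exec_start@7 write@8

Answer: 2 4 7 8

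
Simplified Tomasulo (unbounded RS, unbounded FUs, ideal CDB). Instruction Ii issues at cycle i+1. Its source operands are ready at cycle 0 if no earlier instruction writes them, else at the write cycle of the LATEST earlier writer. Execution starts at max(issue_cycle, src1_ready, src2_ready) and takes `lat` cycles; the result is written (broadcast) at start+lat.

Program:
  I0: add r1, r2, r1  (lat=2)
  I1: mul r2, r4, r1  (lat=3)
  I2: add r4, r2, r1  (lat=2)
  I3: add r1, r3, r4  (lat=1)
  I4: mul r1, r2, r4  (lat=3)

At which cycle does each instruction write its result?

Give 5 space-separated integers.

I0 add r1: issue@1 deps=(None,None) exec_start@1 write@3
I1 mul r2: issue@2 deps=(None,0) exec_start@3 write@6
I2 add r4: issue@3 deps=(1,0) exec_start@6 write@8
I3 add r1: issue@4 deps=(None,2) exec_start@8 write@9
I4 mul r1: issue@5 deps=(1,2) exec_start@8 write@11

Answer: 3 6 8 9 11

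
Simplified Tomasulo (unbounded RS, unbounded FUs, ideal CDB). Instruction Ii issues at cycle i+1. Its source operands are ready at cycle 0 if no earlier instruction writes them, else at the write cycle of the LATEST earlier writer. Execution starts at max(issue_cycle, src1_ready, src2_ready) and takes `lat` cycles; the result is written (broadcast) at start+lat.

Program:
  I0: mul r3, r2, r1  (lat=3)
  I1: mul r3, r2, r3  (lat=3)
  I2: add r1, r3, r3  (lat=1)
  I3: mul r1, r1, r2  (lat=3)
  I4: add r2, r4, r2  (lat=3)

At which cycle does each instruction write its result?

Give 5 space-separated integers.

I0 mul r3: issue@1 deps=(None,None) exec_start@1 write@4
I1 mul r3: issue@2 deps=(None,0) exec_start@4 write@7
I2 add r1: issue@3 deps=(1,1) exec_start@7 write@8
I3 mul r1: issue@4 deps=(2,None) exec_start@8 write@11
I4 add r2: issue@5 deps=(None,None) exec_start@5 write@8

Answer: 4 7 8 11 8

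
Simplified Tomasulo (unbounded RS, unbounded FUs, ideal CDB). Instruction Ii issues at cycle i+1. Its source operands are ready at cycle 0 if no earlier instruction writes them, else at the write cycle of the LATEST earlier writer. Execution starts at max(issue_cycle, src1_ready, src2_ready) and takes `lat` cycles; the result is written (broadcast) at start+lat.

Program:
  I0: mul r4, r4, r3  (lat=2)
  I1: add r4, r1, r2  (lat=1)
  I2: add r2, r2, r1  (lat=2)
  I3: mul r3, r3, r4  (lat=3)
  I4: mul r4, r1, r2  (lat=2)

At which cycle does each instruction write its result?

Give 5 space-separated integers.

I0 mul r4: issue@1 deps=(None,None) exec_start@1 write@3
I1 add r4: issue@2 deps=(None,None) exec_start@2 write@3
I2 add r2: issue@3 deps=(None,None) exec_start@3 write@5
I3 mul r3: issue@4 deps=(None,1) exec_start@4 write@7
I4 mul r4: issue@5 deps=(None,2) exec_start@5 write@7

Answer: 3 3 5 7 7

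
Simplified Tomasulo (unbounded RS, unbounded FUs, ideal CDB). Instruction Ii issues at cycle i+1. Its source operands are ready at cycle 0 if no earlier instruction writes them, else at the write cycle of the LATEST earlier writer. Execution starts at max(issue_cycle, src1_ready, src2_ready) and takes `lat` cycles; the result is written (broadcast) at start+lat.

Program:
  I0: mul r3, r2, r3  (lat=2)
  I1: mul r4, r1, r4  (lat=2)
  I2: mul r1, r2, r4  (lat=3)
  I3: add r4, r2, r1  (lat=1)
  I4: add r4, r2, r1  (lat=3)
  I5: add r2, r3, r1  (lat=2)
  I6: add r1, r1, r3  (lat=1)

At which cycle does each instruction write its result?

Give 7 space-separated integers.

Answer: 3 4 7 8 10 9 8

Derivation:
I0 mul r3: issue@1 deps=(None,None) exec_start@1 write@3
I1 mul r4: issue@2 deps=(None,None) exec_start@2 write@4
I2 mul r1: issue@3 deps=(None,1) exec_start@4 write@7
I3 add r4: issue@4 deps=(None,2) exec_start@7 write@8
I4 add r4: issue@5 deps=(None,2) exec_start@7 write@10
I5 add r2: issue@6 deps=(0,2) exec_start@7 write@9
I6 add r1: issue@7 deps=(2,0) exec_start@7 write@8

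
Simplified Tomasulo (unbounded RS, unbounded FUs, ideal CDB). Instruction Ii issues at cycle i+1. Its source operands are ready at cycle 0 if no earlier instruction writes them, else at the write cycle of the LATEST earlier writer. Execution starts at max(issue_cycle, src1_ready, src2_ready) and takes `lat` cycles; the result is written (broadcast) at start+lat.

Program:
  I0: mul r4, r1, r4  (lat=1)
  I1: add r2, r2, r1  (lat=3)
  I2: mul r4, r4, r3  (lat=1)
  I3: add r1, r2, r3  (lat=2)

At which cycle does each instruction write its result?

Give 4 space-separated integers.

Answer: 2 5 4 7

Derivation:
I0 mul r4: issue@1 deps=(None,None) exec_start@1 write@2
I1 add r2: issue@2 deps=(None,None) exec_start@2 write@5
I2 mul r4: issue@3 deps=(0,None) exec_start@3 write@4
I3 add r1: issue@4 deps=(1,None) exec_start@5 write@7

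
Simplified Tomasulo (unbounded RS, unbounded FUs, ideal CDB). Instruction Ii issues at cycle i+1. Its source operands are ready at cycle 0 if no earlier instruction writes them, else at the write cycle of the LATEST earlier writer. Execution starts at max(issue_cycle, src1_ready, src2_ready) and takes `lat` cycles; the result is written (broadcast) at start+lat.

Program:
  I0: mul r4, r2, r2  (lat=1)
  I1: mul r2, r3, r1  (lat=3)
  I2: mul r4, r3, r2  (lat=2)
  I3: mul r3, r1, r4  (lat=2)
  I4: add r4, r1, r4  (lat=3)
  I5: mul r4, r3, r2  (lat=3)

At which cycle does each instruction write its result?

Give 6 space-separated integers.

Answer: 2 5 7 9 10 12

Derivation:
I0 mul r4: issue@1 deps=(None,None) exec_start@1 write@2
I1 mul r2: issue@2 deps=(None,None) exec_start@2 write@5
I2 mul r4: issue@3 deps=(None,1) exec_start@5 write@7
I3 mul r3: issue@4 deps=(None,2) exec_start@7 write@9
I4 add r4: issue@5 deps=(None,2) exec_start@7 write@10
I5 mul r4: issue@6 deps=(3,1) exec_start@9 write@12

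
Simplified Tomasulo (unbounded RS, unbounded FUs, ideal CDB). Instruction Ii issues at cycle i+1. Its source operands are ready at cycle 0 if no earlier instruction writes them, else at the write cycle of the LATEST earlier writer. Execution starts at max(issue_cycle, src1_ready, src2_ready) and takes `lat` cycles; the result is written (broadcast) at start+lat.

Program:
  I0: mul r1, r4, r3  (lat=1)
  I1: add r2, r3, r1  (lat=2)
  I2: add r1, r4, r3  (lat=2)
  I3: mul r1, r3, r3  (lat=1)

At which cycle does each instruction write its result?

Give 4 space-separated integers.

I0 mul r1: issue@1 deps=(None,None) exec_start@1 write@2
I1 add r2: issue@2 deps=(None,0) exec_start@2 write@4
I2 add r1: issue@3 deps=(None,None) exec_start@3 write@5
I3 mul r1: issue@4 deps=(None,None) exec_start@4 write@5

Answer: 2 4 5 5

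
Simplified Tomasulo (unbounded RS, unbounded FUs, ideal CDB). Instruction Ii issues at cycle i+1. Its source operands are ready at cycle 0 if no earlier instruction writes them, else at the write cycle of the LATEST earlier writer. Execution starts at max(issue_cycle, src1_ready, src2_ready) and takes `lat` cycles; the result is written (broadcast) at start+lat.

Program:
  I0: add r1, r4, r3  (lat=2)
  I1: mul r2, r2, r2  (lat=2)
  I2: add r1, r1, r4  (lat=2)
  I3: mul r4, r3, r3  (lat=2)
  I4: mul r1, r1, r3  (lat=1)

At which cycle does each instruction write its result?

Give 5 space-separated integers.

I0 add r1: issue@1 deps=(None,None) exec_start@1 write@3
I1 mul r2: issue@2 deps=(None,None) exec_start@2 write@4
I2 add r1: issue@3 deps=(0,None) exec_start@3 write@5
I3 mul r4: issue@4 deps=(None,None) exec_start@4 write@6
I4 mul r1: issue@5 deps=(2,None) exec_start@5 write@6

Answer: 3 4 5 6 6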